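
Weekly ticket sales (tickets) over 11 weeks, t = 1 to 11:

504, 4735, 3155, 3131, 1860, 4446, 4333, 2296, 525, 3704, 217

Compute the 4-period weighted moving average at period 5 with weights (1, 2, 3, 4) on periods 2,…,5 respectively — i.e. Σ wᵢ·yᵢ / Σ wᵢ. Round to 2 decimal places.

2787.80

Weighted sum: 1·4735 + 2·3155 + 3·3131 + 4·1860 = 4735 + 6310 + 9393 + 7440 = 27878
Weight total: 1 + 2 + 3 + 4 = 10
WMA = 27878 / 10 = 2787.80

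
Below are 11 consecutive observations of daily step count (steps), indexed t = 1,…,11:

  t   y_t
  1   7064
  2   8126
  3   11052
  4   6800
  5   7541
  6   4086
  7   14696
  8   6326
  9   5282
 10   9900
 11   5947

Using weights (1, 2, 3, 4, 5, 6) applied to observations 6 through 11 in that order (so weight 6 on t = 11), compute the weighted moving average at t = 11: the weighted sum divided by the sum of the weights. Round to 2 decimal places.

7560.29

Weighted sum: 1·4086 + 2·14696 + 3·6326 + 4·5282 + 5·9900 + 6·5947 = 4086 + 29392 + 18978 + 21128 + 49500 + 35682 = 158766
Weight total: 1 + 2 + 3 + 4 + 5 + 6 = 21
WMA = 158766 / 21 = 7560.29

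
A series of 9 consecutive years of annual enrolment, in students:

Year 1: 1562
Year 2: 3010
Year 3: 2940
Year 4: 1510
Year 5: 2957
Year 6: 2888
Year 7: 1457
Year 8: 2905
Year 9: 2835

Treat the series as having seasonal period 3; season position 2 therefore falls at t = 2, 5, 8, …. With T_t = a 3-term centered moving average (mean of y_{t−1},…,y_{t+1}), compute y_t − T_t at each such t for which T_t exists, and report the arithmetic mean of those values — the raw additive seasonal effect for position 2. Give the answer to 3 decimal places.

Season position 2 occurs at t = 2, 5, 8 (where T_t is defined).
t=2: T_2 = 2504.00000; y_2 − T_2 = 3010 − 2504.00000 = 506.00000
t=5: T_5 = 2451.66667; y_5 − T_5 = 2957 − 2451.66667 = 505.33333
t=8: T_8 = 2399.00000; y_8 − T_8 = 2905 − 2399.00000 = 506.00000
Mean deviation: (506.00000 + 505.33333 + 506.00000) / 3 = 505.778

505.778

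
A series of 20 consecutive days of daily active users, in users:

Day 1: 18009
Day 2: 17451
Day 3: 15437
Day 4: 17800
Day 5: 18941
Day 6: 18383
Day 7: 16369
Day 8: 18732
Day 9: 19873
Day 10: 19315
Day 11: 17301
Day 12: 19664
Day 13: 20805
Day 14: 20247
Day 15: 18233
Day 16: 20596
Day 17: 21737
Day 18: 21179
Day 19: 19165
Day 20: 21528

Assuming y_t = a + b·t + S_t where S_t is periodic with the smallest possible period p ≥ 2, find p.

First differences y_{t+1} − y_t: -558, -2014, 2363, 1141, -558, -2014, 2363, 1141, -558, -2014, …
The difference pattern repeats every 4 terms and not for any smaller step, so p = 4.

4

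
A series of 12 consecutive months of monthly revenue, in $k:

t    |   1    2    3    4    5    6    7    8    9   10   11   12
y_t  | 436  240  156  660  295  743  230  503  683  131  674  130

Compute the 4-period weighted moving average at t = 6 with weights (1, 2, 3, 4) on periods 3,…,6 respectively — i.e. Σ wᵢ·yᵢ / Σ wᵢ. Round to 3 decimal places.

533.300

Weighted sum: 1·156 + 2·660 + 3·295 + 4·743 = 156 + 1320 + 885 + 2972 = 5333
Weight total: 1 + 2 + 3 + 4 = 10
WMA = 5333 / 10 = 533.300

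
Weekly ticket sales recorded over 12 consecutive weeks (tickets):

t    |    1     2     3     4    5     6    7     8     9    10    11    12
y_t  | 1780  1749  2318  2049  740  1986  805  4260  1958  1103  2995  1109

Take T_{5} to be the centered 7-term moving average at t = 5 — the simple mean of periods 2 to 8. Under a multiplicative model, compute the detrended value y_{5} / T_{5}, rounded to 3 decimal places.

Trend T_5 = (1749 + 2318 + 2049 + 740 + 1986 + 805 + 4260) / 7 = 13907/7 = 1986.71429
Ratio to trend: 740 / 1986.71429 = 0.372

0.372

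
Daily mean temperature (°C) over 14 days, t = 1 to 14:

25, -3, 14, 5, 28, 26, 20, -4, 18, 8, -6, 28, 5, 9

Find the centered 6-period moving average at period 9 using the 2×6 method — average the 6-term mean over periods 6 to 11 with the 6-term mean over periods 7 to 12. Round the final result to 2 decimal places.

10.50

Sum over 6–11: 26 + 20 + (-4) + 18 + 8 + (-6) = 62
Sum over 7–12: 20 + (-4) + 18 + 8 + (-6) + 28 = 64
CMA at t=9 = (62 + 64) / (2·6) = 126 / 12 = 10.50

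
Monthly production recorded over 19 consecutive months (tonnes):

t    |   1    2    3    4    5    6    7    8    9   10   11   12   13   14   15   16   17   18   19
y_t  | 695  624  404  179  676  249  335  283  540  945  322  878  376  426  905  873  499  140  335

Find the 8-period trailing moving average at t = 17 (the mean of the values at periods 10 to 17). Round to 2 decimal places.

Sum of periods 10–17: 945 + 322 + 878 + 376 + 426 + 905 + 873 + 499 = 5224
Divide by 8: 5224 / 8 = 653.00

653.00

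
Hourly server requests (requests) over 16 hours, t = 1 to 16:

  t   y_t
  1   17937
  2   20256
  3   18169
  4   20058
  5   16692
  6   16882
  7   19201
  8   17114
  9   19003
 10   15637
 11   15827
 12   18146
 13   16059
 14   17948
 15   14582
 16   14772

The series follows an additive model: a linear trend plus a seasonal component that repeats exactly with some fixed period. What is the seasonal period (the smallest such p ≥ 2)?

5

First differences y_{t+1} − y_t: 2319, -2087, 1889, -3366, 190, 2319, -2087, 1889, -3366, 190, 2319, -2087, …
The difference pattern repeats every 5 terms and not for any smaller step, so p = 5.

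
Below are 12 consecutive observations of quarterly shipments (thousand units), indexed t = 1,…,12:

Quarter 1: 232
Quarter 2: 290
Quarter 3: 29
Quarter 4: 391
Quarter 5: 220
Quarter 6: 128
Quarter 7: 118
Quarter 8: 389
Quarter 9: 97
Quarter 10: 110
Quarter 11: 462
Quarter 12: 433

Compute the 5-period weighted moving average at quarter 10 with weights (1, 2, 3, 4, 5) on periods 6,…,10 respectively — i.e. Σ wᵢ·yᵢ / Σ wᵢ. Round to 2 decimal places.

Weighted sum: 1·128 + 2·118 + 3·389 + 4·97 + 5·110 = 128 + 236 + 1167 + 388 + 550 = 2469
Weight total: 1 + 2 + 3 + 4 + 5 = 15
WMA = 2469 / 15 = 164.60

164.60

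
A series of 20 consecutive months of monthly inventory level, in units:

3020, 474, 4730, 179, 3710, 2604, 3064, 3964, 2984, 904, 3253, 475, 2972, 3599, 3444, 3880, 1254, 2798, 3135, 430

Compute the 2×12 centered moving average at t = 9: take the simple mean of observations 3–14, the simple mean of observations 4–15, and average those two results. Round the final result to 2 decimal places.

Sum over 3–14: 4730 + 179 + 3710 + 2604 + 3064 + 3964 + 2984 + 904 + 3253 + 475 + 2972 + 3599 = 32438
Sum over 4–15: 179 + 3710 + 2604 + 3064 + 3964 + 2984 + 904 + 3253 + 475 + 2972 + 3599 + 3444 = 31152
CMA at t=9 = (32438 + 31152) / (2·12) = 63590 / 24 = 2649.58

2649.58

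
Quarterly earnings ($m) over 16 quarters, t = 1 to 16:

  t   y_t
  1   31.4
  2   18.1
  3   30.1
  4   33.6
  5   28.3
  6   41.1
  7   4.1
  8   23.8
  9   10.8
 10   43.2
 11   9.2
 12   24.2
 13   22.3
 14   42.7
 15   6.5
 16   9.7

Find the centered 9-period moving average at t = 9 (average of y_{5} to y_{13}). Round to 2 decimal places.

Sum of periods 5–13: 28.3 + 41.1 + 4.1 + 23.8 + 10.8 + 43.2 + 9.2 + 24.2 + 22.3 = 207.0
Divide by 9: 207.0 / 9 = 23.00

23.00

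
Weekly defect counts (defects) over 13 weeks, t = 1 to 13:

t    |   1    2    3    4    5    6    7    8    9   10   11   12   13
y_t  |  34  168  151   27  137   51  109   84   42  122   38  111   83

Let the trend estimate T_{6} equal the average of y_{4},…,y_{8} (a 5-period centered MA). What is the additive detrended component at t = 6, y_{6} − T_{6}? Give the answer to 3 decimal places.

Trend T_6 = (27 + 137 + 51 + 109 + 84) / 5 = 408/5 = 81.60000
Detrended value: 51 − 81.60000 = -30.600

-30.600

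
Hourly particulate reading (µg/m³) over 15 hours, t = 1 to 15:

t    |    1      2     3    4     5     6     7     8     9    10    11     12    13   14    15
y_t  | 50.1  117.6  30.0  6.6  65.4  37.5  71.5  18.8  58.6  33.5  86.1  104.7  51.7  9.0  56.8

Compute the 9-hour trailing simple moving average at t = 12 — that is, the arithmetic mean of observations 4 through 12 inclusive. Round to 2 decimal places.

Sum of periods 4–12: 6.6 + 65.4 + 37.5 + 71.5 + 18.8 + 58.6 + 33.5 + 86.1 + 104.7 = 482.7
Divide by 9: 482.7 / 9 = 53.63

53.63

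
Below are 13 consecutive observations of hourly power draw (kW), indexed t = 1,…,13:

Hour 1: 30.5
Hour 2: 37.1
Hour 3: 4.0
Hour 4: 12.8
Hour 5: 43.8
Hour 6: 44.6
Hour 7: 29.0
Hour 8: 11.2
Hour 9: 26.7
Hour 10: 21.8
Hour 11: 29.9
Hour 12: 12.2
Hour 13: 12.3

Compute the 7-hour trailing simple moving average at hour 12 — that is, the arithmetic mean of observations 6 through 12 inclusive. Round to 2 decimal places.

25.06

Sum of periods 6–12: 44.6 + 29.0 + 11.2 + 26.7 + 21.8 + 29.9 + 12.2 = 175.4
Divide by 7: 175.4 / 7 = 25.06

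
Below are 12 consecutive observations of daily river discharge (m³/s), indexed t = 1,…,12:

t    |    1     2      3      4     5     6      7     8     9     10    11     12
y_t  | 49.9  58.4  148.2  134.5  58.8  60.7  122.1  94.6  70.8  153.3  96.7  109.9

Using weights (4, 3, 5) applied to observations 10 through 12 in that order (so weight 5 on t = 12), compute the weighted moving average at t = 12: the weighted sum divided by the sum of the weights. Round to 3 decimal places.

121.067

Weighted sum: 4·153.3 + 3·96.7 + 5·109.9 = 613.2 + 290.1 + 549.5 = 1452.8
Weight total: 4 + 3 + 5 = 12
WMA = 1452.8 / 12 = 121.067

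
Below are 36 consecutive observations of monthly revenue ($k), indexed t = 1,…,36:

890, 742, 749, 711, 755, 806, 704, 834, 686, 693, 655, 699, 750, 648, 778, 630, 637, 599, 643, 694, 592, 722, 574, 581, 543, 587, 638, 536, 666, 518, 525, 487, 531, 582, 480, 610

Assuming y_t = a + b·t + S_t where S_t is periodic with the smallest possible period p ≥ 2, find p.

First differences y_{t+1} − y_t: -148, 7, -38, 44, 51, -102, 130, -148, 7, -38, 44, 51, -102, 130, -148, 7, …
The difference pattern repeats every 7 terms and not for any smaller step, so p = 7.

7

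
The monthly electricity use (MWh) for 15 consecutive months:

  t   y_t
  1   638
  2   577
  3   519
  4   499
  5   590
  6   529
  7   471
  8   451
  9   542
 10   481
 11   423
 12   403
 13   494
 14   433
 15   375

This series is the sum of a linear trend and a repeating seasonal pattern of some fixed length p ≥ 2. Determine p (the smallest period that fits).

4

First differences y_{t+1} − y_t: -61, -58, -20, 91, -61, -58, -20, 91, -61, -58, …
The difference pattern repeats every 4 terms and not for any smaller step, so p = 4.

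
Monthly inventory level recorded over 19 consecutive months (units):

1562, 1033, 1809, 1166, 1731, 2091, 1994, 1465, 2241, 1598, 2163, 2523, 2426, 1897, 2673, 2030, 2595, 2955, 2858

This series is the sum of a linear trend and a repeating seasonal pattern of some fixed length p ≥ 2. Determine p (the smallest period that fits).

First differences y_{t+1} − y_t: -529, 776, -643, 565, 360, -97, -529, 776, -643, 565, 360, -97, -529, 776, …
The difference pattern repeats every 6 terms and not for any smaller step, so p = 6.

6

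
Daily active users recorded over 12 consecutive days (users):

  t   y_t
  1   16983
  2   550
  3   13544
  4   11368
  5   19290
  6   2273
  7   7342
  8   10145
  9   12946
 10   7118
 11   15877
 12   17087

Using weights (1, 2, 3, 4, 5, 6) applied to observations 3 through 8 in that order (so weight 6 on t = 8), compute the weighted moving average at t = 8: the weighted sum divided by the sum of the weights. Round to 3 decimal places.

Weighted sum: 1·13544 + 2·11368 + 3·19290 + 4·2273 + 5·7342 + 6·10145 = 13544 + 22736 + 57870 + 9092 + 36710 + 60870 = 200822
Weight total: 1 + 2 + 3 + 4 + 5 + 6 = 21
WMA = 200822 / 21 = 9562.952

9562.952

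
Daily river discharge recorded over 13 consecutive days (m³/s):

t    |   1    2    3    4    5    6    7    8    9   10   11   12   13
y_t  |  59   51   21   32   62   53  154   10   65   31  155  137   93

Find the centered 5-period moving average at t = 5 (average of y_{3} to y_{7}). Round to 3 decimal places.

64.400

Sum of periods 3–7: 21 + 32 + 62 + 53 + 154 = 322
Divide by 5: 322 / 5 = 64.400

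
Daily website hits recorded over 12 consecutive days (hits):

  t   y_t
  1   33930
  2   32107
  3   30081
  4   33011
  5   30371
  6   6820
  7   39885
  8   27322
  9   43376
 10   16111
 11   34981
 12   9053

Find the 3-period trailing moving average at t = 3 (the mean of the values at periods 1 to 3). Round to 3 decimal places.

32039.333

Sum of periods 1–3: 33930 + 32107 + 30081 = 96118
Divide by 3: 96118 / 3 = 32039.333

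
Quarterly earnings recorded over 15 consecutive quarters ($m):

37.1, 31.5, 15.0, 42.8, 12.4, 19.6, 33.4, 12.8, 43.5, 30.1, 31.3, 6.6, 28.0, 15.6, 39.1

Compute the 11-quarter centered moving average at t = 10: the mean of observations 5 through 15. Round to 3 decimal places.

Sum of periods 5–15: 12.4 + 19.6 + 33.4 + 12.8 + 43.5 + 30.1 + 31.3 + 6.6 + 28.0 + 15.6 + 39.1 = 272.4
Divide by 11: 272.4 / 11 = 24.764

24.764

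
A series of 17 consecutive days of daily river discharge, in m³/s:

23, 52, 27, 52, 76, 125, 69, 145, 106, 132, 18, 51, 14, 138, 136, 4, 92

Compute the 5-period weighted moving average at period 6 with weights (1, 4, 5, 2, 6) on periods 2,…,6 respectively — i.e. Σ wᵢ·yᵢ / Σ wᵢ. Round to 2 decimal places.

73.44

Weighted sum: 1·52 + 4·27 + 5·52 + 2·76 + 6·125 = 52 + 108 + 260 + 152 + 750 = 1322
Weight total: 1 + 4 + 5 + 2 + 6 = 18
WMA = 1322 / 18 = 73.44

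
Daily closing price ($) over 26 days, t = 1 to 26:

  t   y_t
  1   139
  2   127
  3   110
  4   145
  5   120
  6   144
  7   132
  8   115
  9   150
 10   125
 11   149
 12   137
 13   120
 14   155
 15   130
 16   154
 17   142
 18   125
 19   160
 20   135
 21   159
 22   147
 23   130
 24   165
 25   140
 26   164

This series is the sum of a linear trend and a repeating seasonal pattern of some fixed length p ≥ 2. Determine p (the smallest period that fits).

5

First differences y_{t+1} − y_t: -12, -17, 35, -25, 24, -12, -17, 35, -25, 24, -12, -17, …
The difference pattern repeats every 5 terms and not for any smaller step, so p = 5.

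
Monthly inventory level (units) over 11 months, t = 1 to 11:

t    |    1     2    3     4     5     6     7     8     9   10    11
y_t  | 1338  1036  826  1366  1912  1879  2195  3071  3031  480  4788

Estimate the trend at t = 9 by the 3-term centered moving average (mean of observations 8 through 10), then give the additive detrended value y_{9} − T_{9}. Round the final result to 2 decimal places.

837.00

Trend T_9 = (3071 + 3031 + 480) / 3 = 6582/3 = 2194.0000
Detrended value: 3031 − 2194.0000 = 837.00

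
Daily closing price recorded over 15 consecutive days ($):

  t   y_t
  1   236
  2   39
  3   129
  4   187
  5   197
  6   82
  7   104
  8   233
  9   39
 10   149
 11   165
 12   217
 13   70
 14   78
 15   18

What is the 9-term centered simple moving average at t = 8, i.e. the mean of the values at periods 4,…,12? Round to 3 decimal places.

Sum of periods 4–12: 187 + 197 + 82 + 104 + 233 + 39 + 149 + 165 + 217 = 1373
Divide by 9: 1373 / 9 = 152.556

152.556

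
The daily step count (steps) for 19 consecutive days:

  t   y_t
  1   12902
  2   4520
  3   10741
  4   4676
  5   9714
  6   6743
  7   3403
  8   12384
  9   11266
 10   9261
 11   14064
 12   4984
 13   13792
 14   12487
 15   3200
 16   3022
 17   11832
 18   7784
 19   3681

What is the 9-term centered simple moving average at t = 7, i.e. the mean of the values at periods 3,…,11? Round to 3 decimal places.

9139.111

Sum of periods 3–11: 10741 + 4676 + 9714 + 6743 + 3403 + 12384 + 11266 + 9261 + 14064 = 82252
Divide by 9: 82252 / 9 = 9139.111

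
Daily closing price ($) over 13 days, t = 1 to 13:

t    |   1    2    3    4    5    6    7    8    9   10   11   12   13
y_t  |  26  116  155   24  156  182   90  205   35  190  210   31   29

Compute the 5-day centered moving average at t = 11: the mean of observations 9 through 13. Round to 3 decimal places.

99.000

Sum of periods 9–13: 35 + 190 + 210 + 31 + 29 = 495
Divide by 5: 495 / 5 = 99.000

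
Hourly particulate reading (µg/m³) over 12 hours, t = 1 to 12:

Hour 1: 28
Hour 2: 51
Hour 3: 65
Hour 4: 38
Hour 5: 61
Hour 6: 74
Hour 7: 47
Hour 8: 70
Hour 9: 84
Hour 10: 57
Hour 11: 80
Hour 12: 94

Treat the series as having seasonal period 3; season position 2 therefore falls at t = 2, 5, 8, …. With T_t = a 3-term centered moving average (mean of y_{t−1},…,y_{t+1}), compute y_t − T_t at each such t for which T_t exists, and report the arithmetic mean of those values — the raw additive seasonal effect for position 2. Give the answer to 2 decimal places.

Season position 2 occurs at t = 2, 5, 8, 11 (where T_t is defined).
t=2: T_2 = 48.0000; y_2 − T_2 = 51 − 48.0000 = 3.0000
t=5: T_5 = 57.6667; y_5 − T_5 = 61 − 57.6667 = 3.3333
t=8: T_8 = 67.0000; y_8 − T_8 = 70 − 67.0000 = 3.0000
t=11: T_11 = 77.0000; y_11 − T_11 = 80 − 77.0000 = 3.0000
Mean deviation: (3.0000 + 3.3333 + 3.0000 + 3.0000) / 4 = 3.08

3.08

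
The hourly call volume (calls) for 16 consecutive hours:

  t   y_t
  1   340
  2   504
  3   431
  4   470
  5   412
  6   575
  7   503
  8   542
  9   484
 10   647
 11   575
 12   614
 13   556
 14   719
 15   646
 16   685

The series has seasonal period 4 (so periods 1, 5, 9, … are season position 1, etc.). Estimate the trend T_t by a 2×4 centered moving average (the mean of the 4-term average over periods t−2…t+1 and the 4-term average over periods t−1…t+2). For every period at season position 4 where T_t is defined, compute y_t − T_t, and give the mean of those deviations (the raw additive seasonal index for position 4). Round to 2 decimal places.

Season position 4 occurs at t = 4, 8, 12 (where T_t is defined).
t=4: T_4 = 463.1250; y_4 − T_4 = 470 − 463.1250 = 6.8750
t=8: T_8 = 535.0000; y_8 − T_8 = 542 − 535.0000 = 7.0000
t=12: T_12 = 607.0000; y_12 − T_12 = 614 − 607.0000 = 7.0000
Mean deviation: (6.8750 + 7.0000 + 7.0000) / 3 = 6.96

6.96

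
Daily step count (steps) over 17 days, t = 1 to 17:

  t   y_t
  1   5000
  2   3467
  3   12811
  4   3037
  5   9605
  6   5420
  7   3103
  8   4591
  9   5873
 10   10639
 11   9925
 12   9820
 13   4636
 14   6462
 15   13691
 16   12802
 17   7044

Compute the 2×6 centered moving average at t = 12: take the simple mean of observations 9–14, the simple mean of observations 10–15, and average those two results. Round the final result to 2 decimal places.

Sum over 9–14: 5873 + 10639 + 9925 + 9820 + 4636 + 6462 = 47355
Sum over 10–15: 10639 + 9925 + 9820 + 4636 + 6462 + 13691 = 55173
CMA at t=12 = (47355 + 55173) / (2·6) = 102528 / 12 = 8544.00

8544.00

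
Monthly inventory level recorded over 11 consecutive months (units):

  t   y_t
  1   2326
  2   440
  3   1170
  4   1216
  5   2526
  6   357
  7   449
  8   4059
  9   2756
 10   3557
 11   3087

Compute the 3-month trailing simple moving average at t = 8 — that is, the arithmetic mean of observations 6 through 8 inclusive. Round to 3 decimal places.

1621.667

Sum of periods 6–8: 357 + 449 + 4059 = 4865
Divide by 3: 4865 / 3 = 1621.667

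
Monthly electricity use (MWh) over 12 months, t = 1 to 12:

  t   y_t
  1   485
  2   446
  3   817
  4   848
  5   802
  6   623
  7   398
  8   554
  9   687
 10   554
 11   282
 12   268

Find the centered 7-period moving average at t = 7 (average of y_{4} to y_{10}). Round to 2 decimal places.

638.00

Sum of periods 4–10: 848 + 802 + 623 + 398 + 554 + 687 + 554 = 4466
Divide by 7: 4466 / 7 = 638.00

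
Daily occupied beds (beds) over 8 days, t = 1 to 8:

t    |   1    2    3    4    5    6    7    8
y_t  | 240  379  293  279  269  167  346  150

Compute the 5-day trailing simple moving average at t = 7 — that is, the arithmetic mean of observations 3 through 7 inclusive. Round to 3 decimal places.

270.800

Sum of periods 3–7: 293 + 279 + 269 + 167 + 346 = 1354
Divide by 5: 1354 / 5 = 270.800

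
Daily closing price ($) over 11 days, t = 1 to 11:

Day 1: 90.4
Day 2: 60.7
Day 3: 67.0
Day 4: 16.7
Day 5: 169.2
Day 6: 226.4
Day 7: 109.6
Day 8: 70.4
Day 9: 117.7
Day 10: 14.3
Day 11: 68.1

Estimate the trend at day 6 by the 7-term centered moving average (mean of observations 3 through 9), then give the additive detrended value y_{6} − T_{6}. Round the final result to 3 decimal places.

Trend T_6 = (67.0 + 16.7 + 169.2 + 226.4 + 109.6 + 70.4 + 117.7) / 7 = 777.0/7 = 111.00000
Detrended value: 226.4 − 111.00000 = 115.400

115.400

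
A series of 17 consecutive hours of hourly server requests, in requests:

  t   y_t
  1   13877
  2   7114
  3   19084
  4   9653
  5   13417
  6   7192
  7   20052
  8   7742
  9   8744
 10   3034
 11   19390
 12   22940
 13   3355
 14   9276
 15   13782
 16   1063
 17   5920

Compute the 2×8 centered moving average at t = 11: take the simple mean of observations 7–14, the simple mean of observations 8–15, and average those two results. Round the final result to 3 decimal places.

11424.750

Sum over 7–14: 20052 + 7742 + 8744 + 3034 + 19390 + 22940 + 3355 + 9276 = 94533
Sum over 8–15: 7742 + 8744 + 3034 + 19390 + 22940 + 3355 + 9276 + 13782 = 88263
CMA at t=11 = (94533 + 88263) / (2·8) = 182796 / 16 = 11424.750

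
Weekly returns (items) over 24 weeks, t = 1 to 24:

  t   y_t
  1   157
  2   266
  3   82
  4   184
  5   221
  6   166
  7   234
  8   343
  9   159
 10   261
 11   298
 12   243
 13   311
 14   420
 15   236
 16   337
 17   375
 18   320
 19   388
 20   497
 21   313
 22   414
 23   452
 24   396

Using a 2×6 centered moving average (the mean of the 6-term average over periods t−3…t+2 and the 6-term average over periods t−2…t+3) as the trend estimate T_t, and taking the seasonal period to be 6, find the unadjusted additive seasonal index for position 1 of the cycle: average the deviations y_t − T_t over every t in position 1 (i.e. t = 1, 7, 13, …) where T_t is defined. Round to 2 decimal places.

Season position 1 occurs at t = 7, 13, 19 (where T_t is defined).
t=7: T_7 = 224.2500; y_7 − T_7 = 234 − 224.2500 = 9.7500
t=13: T_13 = 301.1667; y_13 − T_13 = 311 − 301.1667 = 9.8333
t=19: T_19 = 378.0833; y_19 − T_19 = 388 − 378.0833 = 9.9167
Mean deviation: (9.7500 + 9.8333 + 9.9167) / 3 = 9.83

9.83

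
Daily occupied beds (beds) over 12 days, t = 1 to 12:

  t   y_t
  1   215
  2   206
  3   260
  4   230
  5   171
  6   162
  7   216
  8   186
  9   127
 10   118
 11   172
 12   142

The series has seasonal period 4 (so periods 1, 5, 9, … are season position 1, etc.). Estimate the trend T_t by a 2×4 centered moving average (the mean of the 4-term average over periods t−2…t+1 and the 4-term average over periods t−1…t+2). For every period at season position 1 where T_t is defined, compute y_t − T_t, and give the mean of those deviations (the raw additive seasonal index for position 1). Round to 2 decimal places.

Season position 1 occurs at t = 5, 9 (where T_t is defined).
t=5: T_5 = 200.2500; y_5 − T_5 = 171 − 200.2500 = -29.2500
t=9: T_9 = 156.2500; y_9 − T_9 = 127 − 156.2500 = -29.2500
Mean deviation: (-29.2500 + -29.2500) / 2 = -29.25

-29.25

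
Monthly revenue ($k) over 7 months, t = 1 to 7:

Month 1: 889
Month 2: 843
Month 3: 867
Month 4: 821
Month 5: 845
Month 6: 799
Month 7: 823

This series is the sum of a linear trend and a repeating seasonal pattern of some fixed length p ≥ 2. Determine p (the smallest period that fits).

2

First differences y_{t+1} − y_t: -46, 24, -46, 24, -46, 24, …
The difference pattern repeats every 2 terms and not for any smaller step, so p = 2.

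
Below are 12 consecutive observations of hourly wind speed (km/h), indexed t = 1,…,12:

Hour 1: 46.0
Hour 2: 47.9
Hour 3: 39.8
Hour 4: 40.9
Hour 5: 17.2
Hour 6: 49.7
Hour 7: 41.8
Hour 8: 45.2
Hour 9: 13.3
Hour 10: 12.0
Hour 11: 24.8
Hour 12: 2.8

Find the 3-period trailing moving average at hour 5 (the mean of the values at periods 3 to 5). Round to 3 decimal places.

32.633

Sum of periods 3–5: 39.8 + 40.9 + 17.2 = 97.9
Divide by 3: 97.9 / 3 = 32.633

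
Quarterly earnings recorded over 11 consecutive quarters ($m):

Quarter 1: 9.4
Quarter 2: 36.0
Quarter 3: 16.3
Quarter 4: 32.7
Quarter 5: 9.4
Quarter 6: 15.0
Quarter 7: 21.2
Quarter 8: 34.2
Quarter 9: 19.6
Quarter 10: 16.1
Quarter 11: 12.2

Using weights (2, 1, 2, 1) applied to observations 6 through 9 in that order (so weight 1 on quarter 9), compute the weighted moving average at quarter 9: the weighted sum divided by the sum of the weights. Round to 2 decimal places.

23.20

Weighted sum: 2·15.0 + 1·21.2 + 2·34.2 + 1·19.6 = 30.0 + 21.2 + 68.4 + 19.6 = 139.2
Weight total: 2 + 1 + 2 + 1 = 6
WMA = 139.2 / 6 = 23.20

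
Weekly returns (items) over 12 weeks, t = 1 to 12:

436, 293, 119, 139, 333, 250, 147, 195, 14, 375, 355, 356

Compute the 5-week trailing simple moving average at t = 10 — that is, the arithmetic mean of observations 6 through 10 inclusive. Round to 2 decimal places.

Sum of periods 6–10: 250 + 147 + 195 + 14 + 375 = 981
Divide by 5: 981 / 5 = 196.20

196.20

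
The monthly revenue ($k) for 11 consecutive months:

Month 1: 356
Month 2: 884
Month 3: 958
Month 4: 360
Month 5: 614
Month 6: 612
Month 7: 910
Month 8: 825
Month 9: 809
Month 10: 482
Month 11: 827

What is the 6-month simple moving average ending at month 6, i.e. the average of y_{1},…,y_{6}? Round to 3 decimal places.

630.667

Sum of periods 1–6: 356 + 884 + 958 + 360 + 614 + 612 = 3784
Divide by 6: 3784 / 6 = 630.667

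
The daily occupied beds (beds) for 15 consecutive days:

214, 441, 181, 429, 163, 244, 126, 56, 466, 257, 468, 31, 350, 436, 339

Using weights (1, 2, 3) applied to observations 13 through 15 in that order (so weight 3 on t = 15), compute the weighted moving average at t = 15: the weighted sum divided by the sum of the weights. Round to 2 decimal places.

373.17

Weighted sum: 1·350 + 2·436 + 3·339 = 350 + 872 + 1017 = 2239
Weight total: 1 + 2 + 3 = 6
WMA = 2239 / 6 = 373.17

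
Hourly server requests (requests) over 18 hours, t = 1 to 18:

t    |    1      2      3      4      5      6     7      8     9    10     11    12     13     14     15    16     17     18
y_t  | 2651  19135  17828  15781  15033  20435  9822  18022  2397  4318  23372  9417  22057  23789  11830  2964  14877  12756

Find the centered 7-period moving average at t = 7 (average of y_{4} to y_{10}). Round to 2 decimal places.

12258.29

Sum of periods 4–10: 15781 + 15033 + 20435 + 9822 + 18022 + 2397 + 4318 = 85808
Divide by 7: 85808 / 7 = 12258.29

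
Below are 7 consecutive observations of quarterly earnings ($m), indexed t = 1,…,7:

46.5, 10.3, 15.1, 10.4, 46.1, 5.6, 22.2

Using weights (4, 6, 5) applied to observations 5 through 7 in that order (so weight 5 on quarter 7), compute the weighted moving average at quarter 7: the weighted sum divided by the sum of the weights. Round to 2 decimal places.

Weighted sum: 4·46.1 + 6·5.6 + 5·22.2 = 184.4 + 33.6 + 111.0 = 329.0
Weight total: 4 + 6 + 5 = 15
WMA = 329.0 / 15 = 21.93

21.93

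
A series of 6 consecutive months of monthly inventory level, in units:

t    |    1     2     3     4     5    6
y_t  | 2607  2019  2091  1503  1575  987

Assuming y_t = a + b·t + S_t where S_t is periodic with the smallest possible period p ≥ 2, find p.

2

First differences y_{t+1} − y_t: -588, 72, -588, 72, -588, …
The difference pattern repeats every 2 terms and not for any smaller step, so p = 2.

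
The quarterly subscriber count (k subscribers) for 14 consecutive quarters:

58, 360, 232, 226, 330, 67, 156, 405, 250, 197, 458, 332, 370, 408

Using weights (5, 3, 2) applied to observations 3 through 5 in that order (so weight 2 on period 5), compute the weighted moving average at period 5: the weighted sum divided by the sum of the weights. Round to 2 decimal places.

Weighted sum: 5·232 + 3·226 + 2·330 = 1160 + 678 + 660 = 2498
Weight total: 5 + 3 + 2 = 10
WMA = 2498 / 10 = 249.80

249.80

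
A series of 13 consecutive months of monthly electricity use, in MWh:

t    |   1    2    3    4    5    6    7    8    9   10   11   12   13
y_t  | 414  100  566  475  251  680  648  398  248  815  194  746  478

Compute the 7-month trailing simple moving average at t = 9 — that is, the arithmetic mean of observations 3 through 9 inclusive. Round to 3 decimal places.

Sum of periods 3–9: 566 + 475 + 251 + 680 + 648 + 398 + 248 = 3266
Divide by 7: 3266 / 7 = 466.571

466.571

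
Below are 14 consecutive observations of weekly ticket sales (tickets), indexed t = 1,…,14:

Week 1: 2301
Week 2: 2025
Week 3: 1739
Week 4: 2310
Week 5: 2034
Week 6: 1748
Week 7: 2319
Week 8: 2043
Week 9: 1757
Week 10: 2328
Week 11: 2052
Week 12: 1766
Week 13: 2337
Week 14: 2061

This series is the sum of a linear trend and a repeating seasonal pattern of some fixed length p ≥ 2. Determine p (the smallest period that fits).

3

First differences y_{t+1} − y_t: -276, -286, 571, -276, -286, 571, -276, -286, …
The difference pattern repeats every 3 terms and not for any smaller step, so p = 3.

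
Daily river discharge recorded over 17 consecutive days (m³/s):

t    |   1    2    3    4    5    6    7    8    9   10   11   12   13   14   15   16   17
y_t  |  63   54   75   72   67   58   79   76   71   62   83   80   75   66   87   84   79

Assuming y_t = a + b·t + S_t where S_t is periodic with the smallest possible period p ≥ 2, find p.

4

First differences y_{t+1} − y_t: -9, 21, -3, -5, -9, 21, -3, -5, -9, 21, …
The difference pattern repeats every 4 terms and not for any smaller step, so p = 4.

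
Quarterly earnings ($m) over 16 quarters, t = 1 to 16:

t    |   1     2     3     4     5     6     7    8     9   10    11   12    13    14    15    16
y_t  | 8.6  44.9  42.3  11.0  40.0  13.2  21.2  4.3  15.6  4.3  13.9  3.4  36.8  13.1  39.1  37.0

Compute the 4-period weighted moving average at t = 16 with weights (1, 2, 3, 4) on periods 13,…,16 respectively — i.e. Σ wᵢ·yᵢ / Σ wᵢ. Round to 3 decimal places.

Weighted sum: 1·36.8 + 2·13.1 + 3·39.1 + 4·37.0 = 36.8 + 26.2 + 117.3 + 148.0 = 328.3
Weight total: 1 + 2 + 3 + 4 = 10
WMA = 328.3 / 10 = 32.830

32.830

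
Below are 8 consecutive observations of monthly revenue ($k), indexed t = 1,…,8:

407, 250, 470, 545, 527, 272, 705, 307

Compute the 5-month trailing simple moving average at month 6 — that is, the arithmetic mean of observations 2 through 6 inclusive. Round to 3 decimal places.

Sum of periods 2–6: 250 + 470 + 545 + 527 + 272 = 2064
Divide by 5: 2064 / 5 = 412.800

412.800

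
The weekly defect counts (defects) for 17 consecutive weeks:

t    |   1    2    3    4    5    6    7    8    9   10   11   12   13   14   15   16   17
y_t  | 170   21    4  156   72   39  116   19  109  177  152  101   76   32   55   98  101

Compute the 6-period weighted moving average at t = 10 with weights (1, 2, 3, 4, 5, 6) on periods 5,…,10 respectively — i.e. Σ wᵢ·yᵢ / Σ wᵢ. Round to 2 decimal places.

Weighted sum: 1·72 + 2·39 + 3·116 + 4·19 + 5·109 + 6·177 = 72 + 78 + 348 + 76 + 545 + 1062 = 2181
Weight total: 1 + 2 + 3 + 4 + 5 + 6 = 21
WMA = 2181 / 21 = 103.86

103.86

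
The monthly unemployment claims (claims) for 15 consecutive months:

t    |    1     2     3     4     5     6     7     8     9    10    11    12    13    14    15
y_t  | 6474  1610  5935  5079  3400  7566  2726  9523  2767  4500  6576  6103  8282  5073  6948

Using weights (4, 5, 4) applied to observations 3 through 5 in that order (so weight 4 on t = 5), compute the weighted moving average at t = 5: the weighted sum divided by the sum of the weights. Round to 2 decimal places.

Weighted sum: 4·5935 + 5·5079 + 4·3400 = 23740 + 25395 + 13600 = 62735
Weight total: 4 + 5 + 4 = 13
WMA = 62735 / 13 = 4825.77

4825.77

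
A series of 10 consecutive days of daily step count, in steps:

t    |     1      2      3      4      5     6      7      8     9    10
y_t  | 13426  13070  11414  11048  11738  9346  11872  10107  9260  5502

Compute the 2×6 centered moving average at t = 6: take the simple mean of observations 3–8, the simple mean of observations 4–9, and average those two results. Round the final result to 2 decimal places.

Sum over 3–8: 11414 + 11048 + 11738 + 9346 + 11872 + 10107 = 65525
Sum over 4–9: 11048 + 11738 + 9346 + 11872 + 10107 + 9260 = 63371
CMA at t=6 = (65525 + 63371) / (2·6) = 128896 / 12 = 10741.33

10741.33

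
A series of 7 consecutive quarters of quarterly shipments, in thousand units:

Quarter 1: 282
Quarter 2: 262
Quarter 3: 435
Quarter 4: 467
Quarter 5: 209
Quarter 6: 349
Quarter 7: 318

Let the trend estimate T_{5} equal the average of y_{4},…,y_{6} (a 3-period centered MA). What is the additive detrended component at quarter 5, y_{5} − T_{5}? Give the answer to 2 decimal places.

-132.67

Trend T_5 = (467 + 209 + 349) / 3 = 1025/3 = 341.6667
Detrended value: 209 − 341.6667 = -132.67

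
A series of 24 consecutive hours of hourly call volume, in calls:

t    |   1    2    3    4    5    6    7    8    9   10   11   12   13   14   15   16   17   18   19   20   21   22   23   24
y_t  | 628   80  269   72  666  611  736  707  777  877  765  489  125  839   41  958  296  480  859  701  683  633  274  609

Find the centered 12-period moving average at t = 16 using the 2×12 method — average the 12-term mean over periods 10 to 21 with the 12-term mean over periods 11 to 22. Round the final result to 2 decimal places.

Sum over 10–21: 877 + 765 + 489 + 125 + 839 + 41 + 958 + 296 + 480 + 859 + 701 + 683 = 7113
Sum over 11–22: 765 + 489 + 125 + 839 + 41 + 958 + 296 + 480 + 859 + 701 + 683 + 633 = 6869
CMA at t=16 = (7113 + 6869) / (2·12) = 13982 / 24 = 582.58

582.58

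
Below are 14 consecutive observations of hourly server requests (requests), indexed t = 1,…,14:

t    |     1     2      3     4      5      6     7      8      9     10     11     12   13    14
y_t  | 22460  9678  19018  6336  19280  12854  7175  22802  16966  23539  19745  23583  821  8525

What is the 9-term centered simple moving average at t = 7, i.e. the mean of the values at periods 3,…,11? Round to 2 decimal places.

16412.78

Sum of periods 3–11: 19018 + 6336 + 19280 + 12854 + 7175 + 22802 + 16966 + 23539 + 19745 = 147715
Divide by 9: 147715 / 9 = 16412.78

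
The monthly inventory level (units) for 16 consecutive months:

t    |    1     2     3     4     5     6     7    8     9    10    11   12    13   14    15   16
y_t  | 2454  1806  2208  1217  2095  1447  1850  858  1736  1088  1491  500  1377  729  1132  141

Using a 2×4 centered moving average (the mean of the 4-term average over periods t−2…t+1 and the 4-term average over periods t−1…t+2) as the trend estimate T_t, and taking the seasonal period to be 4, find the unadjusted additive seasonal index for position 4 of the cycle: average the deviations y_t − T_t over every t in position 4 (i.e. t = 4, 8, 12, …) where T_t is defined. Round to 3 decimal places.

-569.542

Season position 4 occurs at t = 4, 8, 12 (where T_t is defined).
t=4: T_4 = 1786.62500; y_4 − T_4 = 1217 − 1786.62500 = -569.62500
t=8: T_8 = 1427.87500; y_8 − T_8 = 858 − 1427.87500 = -569.87500
t=12: T_12 = 1069.12500; y_12 − T_12 = 500 − 1069.12500 = -569.12500
Mean deviation: (-569.62500 + -569.87500 + -569.12500) / 3 = -569.542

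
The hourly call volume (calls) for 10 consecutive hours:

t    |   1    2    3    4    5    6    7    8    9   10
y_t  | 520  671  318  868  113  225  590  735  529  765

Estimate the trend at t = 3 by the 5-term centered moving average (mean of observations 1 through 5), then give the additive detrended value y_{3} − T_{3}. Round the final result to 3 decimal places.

Trend T_3 = (520 + 671 + 318 + 868 + 113) / 5 = 2490/5 = 498.00000
Detrended value: 318 − 498.00000 = -180.000

-180.000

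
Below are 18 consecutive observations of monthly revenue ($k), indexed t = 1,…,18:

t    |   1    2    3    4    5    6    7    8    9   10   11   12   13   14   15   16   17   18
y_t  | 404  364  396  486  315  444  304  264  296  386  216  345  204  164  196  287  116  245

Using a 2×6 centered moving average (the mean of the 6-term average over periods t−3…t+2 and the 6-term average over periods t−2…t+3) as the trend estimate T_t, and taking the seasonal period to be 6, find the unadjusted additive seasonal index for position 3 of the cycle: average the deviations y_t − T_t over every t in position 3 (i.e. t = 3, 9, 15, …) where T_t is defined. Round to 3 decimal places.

Season position 3 occurs at t = 9, 15 (where T_t is defined).
t=9: T_9 = 310.08333; y_9 − T_9 = 296 − 310.08333 = -14.08333
t=15: T_15 = 210.33333; y_15 − T_15 = 196 − 210.33333 = -14.33333
Mean deviation: (-14.08333 + -14.33333) / 2 = -14.208

-14.208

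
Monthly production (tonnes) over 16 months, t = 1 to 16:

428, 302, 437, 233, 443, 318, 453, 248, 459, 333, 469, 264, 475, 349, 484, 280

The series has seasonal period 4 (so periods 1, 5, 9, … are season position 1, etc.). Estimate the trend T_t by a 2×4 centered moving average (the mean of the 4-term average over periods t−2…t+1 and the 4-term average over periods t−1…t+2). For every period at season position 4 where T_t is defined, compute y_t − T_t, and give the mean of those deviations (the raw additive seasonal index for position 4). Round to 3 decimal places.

Season position 4 occurs at t = 4, 8, 12 (where T_t is defined).
t=4: T_4 = 355.75000; y_4 − T_4 = 233 − 355.75000 = -122.75000
t=8: T_8 = 371.37500; y_8 − T_8 = 248 − 371.37500 = -123.37500
t=12: T_12 = 387.25000; y_12 − T_12 = 264 − 387.25000 = -123.25000
Mean deviation: (-122.75000 + -123.37500 + -123.25000) / 3 = -123.125

-123.125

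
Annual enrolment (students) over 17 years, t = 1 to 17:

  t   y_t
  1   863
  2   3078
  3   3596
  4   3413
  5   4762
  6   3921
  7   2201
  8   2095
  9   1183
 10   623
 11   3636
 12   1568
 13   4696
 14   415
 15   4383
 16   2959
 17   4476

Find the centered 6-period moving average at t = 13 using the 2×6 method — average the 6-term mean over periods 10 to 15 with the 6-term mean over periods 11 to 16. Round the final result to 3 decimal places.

2748.167

Sum over 10–15: 623 + 3636 + 1568 + 4696 + 415 + 4383 = 15321
Sum over 11–16: 3636 + 1568 + 4696 + 415 + 4383 + 2959 = 17657
CMA at t=13 = (15321 + 17657) / (2·6) = 32978 / 12 = 2748.167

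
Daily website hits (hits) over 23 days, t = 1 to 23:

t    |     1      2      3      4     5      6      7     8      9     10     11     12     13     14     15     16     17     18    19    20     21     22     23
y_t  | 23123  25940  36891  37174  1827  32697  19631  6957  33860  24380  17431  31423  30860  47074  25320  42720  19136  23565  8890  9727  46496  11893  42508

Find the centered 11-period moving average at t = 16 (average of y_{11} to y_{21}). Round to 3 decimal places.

27512.909

Sum of periods 11–21: 17431 + 31423 + 30860 + 47074 + 25320 + 42720 + 19136 + 23565 + 8890 + 9727 + 46496 = 302642
Divide by 11: 302642 / 11 = 27512.909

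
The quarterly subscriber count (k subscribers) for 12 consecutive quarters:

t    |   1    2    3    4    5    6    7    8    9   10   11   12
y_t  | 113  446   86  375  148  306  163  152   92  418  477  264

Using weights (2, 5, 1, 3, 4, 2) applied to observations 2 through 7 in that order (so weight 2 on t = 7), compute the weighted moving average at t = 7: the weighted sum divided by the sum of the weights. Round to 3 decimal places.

217.118

Weighted sum: 2·446 + 5·86 + 1·375 + 3·148 + 4·306 + 2·163 = 892 + 430 + 375 + 444 + 1224 + 326 = 3691
Weight total: 2 + 5 + 1 + 3 + 4 + 2 = 17
WMA = 3691 / 17 = 217.118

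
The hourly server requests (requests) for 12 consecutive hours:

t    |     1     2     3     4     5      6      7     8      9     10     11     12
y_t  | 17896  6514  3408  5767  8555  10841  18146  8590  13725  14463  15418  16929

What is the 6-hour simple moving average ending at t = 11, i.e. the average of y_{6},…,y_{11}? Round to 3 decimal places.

Sum of periods 6–11: 10841 + 18146 + 8590 + 13725 + 14463 + 15418 = 81183
Divide by 6: 81183 / 6 = 13530.500

13530.500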